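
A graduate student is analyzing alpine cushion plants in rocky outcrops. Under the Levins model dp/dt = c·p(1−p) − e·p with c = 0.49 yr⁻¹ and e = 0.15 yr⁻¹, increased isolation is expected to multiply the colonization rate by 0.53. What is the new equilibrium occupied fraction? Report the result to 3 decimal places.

0.422

Before: p* = 1 − 0.15/0.49 = 0.6939.
After the change, c = 0.2597, e = 0.15, so p* = 1 − 0.15/0.2597 = 0.4224.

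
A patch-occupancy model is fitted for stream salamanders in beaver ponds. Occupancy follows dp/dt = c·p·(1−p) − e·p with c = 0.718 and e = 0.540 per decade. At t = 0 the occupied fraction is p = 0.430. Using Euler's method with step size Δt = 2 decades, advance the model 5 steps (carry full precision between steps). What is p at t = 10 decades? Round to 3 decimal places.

0.256

Update rule: p ← p + [c·p·(1−p) − e·p]·Δt with Δt = 2.
t = 2: p = 0.43000 + (-0.11244) = 0.31756
t = 4: p = 0.31756 + (-0.03176) = 0.28580
t = 6: p = 0.28580 + (-0.01555) = 0.27025
t = 8: p = 0.27025 + (-0.00867) = 0.26158
t = 10: p = 0.26158 + (-0.00513) = 0.25645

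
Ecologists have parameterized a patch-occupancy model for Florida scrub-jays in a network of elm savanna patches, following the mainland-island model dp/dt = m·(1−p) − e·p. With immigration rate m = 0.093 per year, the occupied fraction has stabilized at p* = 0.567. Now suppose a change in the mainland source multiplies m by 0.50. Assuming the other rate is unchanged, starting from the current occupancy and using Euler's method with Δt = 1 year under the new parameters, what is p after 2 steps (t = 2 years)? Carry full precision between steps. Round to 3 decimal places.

0.529

Balance m(1−p*) = e·p* gives e = m(1−p*)/p* = 0.093×0.43300/0.56700 = 0.07102.
Starting from p₀ = 0.56700; update p ← p + (dp/dt)·Δt with the new parameters.
  1  |  dp/dt·Δt = -0.020135  |  p_1 = 0.546865
  2  |  dp/dt·Δt = -0.017768  |  p_2 = 0.529097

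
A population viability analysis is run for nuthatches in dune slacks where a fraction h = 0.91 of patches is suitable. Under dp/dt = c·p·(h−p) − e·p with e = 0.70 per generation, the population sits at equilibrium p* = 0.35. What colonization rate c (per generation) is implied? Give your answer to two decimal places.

At equilibrium c(h−p*) = e, so c = e/(h−p*).
c = 0.70/(0.91 − 0.35) = 0.70/0.5600 = 1.2500.

1.25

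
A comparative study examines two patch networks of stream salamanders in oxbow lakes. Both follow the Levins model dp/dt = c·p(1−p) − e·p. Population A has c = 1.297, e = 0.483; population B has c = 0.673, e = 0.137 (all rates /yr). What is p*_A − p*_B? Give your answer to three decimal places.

-0.169

A: p*_A = 1 − 0.483/1.297 = 0.6276.
B: p*_B = 1 − 0.137/0.673 = 0.7964.
p*_A − p*_B = 0.6276 − 0.7964 = -0.1688.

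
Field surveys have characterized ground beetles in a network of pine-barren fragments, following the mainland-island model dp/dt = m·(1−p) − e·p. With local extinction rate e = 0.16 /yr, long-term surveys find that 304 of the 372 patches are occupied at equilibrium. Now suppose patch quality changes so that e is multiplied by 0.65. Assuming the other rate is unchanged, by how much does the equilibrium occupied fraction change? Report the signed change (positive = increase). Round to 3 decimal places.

Observed p* = 304/372 = 0.81720.
Balance m(1−p*) = e·p* gives m = e·p*/(1−p*) = 0.16×0.81720/0.18280 = 0.71527.
New p* = m/(m+e) = 0.71527/(0.71527+0.10400) = 0.87306.
Δp* = 0.87306 − 0.81720 = +0.05586.

0.056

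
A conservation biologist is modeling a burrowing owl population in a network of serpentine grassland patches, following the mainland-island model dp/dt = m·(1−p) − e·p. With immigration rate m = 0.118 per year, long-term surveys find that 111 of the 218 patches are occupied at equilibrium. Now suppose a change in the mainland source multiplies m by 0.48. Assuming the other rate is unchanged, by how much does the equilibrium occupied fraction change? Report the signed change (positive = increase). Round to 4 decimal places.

-0.1768

Observed p* = 111/218 = 0.50917.
Balance m(1−p*) = e·p* gives e = m(1−p*)/p* = 0.118×0.49083/0.50917 = 0.11375.
New p* = m/(m+e) = 0.05664/(0.05664+0.11375) = 0.33241.
Δp* = 0.33241 − 0.50917 = -0.17676.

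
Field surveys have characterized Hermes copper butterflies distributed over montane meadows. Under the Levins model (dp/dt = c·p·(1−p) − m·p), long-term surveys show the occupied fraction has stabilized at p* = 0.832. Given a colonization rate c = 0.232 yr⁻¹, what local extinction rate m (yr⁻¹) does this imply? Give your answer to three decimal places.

At equilibrium c(1−p*) = m.
m = 0.232 × (1 − 0.832) = 0.232 × 0.1680 = 0.0390.

0.039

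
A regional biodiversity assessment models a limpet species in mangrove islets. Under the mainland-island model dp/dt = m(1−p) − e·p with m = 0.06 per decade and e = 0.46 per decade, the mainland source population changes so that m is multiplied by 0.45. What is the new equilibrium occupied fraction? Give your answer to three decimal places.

Before: p* = 0.06/(0.06+0.46) = 0.1154.
After: m = 0.027, e = 0.46; p* = 0.027/0.4870 = 0.0554.

0.055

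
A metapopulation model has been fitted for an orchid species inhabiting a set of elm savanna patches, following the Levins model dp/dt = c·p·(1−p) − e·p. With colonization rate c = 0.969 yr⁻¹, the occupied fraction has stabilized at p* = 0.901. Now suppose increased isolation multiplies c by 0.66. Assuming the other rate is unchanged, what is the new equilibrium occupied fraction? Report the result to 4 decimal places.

Balance c(1−p*) = e gives e = 0.969×(1 − 0.90100) = 0.09593.
New p* = 1 − e/c = 1 − 0.09593/0.63954 = 0.85000.

0.8500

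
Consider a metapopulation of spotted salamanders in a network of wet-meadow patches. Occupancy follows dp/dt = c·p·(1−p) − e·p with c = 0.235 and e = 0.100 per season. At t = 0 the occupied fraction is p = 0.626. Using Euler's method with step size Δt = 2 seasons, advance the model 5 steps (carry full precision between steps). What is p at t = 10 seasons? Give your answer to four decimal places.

Update rule: p ← p + [c·p·(1−p) − e·p]·Δt with Δt = 2.
t = 2: p = 0.62600 + (-0.01516) = 0.61084
t = 4: p = 0.61084 + (-0.01044) = 0.60040
t = 6: p = 0.60040 + (-0.00732) = 0.59308
t = 8: p = 0.59308 + (-0.00519) = 0.58789
t = 10: p = 0.58789 + (-0.00371) = 0.58418

0.5842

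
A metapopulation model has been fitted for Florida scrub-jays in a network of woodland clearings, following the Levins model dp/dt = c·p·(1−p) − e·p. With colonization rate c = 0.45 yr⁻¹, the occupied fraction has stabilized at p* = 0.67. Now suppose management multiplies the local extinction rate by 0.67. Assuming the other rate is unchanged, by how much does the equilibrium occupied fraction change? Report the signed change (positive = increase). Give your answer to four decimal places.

Balance c(1−p*) = e gives e = 0.45×(1 − 0.67000) = 0.14850.
New p* = 1 − e/c = 1 − 0.09950/0.45000 = 0.77889.
Δp* = 0.77889 − 0.67000 = +0.10889.

0.1089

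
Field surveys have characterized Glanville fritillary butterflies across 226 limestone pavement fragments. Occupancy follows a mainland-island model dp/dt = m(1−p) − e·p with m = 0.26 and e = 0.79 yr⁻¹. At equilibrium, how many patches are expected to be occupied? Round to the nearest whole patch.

56

p* = m/(m+e) = 0.26/1.0500 = 0.2476.
Expected occupied patches = N × p* = 226 × 0.2476 = 55.96 ≈ 56.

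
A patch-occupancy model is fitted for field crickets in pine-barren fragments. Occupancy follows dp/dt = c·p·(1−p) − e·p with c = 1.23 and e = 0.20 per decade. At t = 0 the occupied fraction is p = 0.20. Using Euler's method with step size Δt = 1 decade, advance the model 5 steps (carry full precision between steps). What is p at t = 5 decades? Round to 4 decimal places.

Update rule: p ← p + [c·p·(1−p) − e·p]·Δt with Δt = 1.
p: 0.20000 → 0.35680  (Δp = +0.15680)
p: 0.35680 → 0.56772  (Δp = +0.21092)
p: 0.56772 → 0.75603  (Δp = +0.18832)
p: 0.75603 → 0.83170  (Δp = +0.07566)
p: 0.83170 → 0.83753  (Δp = +0.00583)

0.8375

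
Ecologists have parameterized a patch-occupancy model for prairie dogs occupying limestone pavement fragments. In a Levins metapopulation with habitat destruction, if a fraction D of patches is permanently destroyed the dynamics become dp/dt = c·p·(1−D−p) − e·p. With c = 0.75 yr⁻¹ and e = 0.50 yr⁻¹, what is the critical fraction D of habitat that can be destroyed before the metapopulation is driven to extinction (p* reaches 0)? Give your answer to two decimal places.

0.33

The nontrivial equilibrium is p* = (1−D) − e/c; extinction occurs when this hits zero.
So D_crit = 1 − e/c = 1 − 0.50/0.75 = 1 − 0.6667 = 0.3333.
This equals the undisturbed p*, a classic result of Lande's extension.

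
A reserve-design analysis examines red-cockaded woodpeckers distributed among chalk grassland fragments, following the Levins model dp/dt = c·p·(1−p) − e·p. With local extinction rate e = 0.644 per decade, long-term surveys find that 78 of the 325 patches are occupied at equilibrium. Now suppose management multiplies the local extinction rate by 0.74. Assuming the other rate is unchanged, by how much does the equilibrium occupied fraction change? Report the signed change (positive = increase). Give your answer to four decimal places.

Observed p* = 78/325 = 0.24000.
Balance c(1−p*) = e gives c = e/(1 − 0.24000) = 0.644/0.76000 = 0.84737.
New p* = 1 − e/c = 1 − 0.47656/0.84737 = 0.43760.
Δp* = 0.43760 − 0.24000 = +0.19760.

0.1976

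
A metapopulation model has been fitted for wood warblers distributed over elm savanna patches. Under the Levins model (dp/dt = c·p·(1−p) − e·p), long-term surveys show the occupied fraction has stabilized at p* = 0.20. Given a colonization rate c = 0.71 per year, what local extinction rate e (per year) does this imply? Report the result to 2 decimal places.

0.57

At equilibrium c(1−p*) = e.
e = 0.71 × (1 − 0.20) = 0.71 × 0.8000 = 0.5680.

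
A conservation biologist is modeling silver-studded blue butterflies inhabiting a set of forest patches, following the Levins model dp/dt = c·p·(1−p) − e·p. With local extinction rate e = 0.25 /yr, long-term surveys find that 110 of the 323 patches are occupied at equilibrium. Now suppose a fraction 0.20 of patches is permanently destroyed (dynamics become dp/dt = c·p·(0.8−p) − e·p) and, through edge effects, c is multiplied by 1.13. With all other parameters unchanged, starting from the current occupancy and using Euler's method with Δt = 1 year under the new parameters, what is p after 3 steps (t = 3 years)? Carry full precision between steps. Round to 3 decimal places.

Observed p* = 110/323 = 0.34056.
Balance c(1−p*) = e gives c = e/(1 − 0.34056) = 0.25/0.65944 = 0.37911.
Starting from p₀ = 0.34056; update p ← p + (dp/dt)·Δt with the new parameters.
p: 0.34056 → 0.32245  (Δp = -0.01811)
p: 0.32245 → 0.30780  (Δp = -0.01465)
p: 0.30780 → 0.29575  (Δp = -0.01205)

0.296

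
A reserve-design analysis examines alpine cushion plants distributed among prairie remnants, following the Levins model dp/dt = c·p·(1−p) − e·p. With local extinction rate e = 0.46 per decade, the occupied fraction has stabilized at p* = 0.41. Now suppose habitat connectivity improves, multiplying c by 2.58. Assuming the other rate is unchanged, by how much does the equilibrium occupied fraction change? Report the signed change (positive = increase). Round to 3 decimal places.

0.361

Balance c(1−p*) = e gives c = e/(1 − 0.41000) = 0.46/0.59000 = 0.77966.
New p* = 1 − e/c = 1 − 0.46000/2.01152 = 0.77132.
Δp* = 0.77132 − 0.41000 = +0.36132.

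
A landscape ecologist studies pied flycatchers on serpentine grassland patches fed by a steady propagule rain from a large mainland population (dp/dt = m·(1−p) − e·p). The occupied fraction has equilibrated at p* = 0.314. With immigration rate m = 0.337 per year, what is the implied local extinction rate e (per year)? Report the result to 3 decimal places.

At equilibrium m(1−p*) = e·p*, so e = m(1−p*)/p*.
e = 0.337 × 0.6860 / 0.314 = 0.7362.

0.736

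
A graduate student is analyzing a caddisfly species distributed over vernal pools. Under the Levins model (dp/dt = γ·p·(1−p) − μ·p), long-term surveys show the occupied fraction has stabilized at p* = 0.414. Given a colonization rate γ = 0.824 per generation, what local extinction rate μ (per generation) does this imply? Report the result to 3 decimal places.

0.483

At equilibrium γ(1−p*) = μ.
μ = 0.824 × (1 − 0.414) = 0.824 × 0.5860 = 0.4829.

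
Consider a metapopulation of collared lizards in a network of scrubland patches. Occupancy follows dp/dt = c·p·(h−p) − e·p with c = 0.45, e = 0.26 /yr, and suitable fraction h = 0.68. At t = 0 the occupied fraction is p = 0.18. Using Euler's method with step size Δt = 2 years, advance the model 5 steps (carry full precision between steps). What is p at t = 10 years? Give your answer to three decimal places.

0.138

Update rule: p ← p + [c·p·(h−p) − e·p]·Δt with Δt = 2.
t = 2: p = 0.18000 + (-0.01260) = 0.16740
t = 4: p = 0.16740 + (-0.00982) = 0.15758
t = 6: p = 0.15758 + (-0.00785) = 0.14973
t = 8: p = 0.14973 + (-0.00640) = 0.14333
t = 10: p = 0.14333 + (-0.00530) = 0.13803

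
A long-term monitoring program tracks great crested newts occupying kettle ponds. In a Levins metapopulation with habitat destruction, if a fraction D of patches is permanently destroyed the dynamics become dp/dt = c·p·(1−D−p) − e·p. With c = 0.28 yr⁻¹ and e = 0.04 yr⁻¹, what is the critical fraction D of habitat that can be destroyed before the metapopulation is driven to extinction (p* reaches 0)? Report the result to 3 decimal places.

The nontrivial equilibrium is p* = (1−D) − e/c; extinction occurs when this hits zero.
So D_crit = 1 − e/c = 1 − 0.04/0.28 = 1 − 0.1429 = 0.8571.
This equals the undisturbed p*, a classic result of Lande's extension.

0.857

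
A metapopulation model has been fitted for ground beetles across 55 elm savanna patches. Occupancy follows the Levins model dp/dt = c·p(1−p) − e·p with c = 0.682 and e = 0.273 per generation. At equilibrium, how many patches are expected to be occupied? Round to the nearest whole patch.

p* = 1 − e/c = 1 − 0.273/0.682 = 0.5997.
Expected occupied patches = N × p* = 55 × 0.5997 = 32.98 ≈ 33.

33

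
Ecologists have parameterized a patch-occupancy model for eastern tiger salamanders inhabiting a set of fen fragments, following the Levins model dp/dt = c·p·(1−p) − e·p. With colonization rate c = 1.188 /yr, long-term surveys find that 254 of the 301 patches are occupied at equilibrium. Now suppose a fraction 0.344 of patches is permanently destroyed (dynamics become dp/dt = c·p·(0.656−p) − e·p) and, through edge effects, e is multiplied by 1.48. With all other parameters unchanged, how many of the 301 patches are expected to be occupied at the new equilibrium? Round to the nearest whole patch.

128

Observed p* = 254/301 = 0.84385.
Balance c(1−p*) = e gives e = 1.188×(1 − 0.84385) = 0.18551.
New p* = 0.656 − e/c = 0.656 − 0.27455/1.18800 = 0.42490.
Expected occupied = 301 × 0.42490 = 127.89 ≈ 128.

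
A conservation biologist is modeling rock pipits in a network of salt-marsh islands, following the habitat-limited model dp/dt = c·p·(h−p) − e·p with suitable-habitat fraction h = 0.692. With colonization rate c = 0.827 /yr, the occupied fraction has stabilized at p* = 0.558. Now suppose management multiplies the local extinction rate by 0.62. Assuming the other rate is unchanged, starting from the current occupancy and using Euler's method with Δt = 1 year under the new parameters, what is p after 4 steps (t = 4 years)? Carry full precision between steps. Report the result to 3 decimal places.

Balance c(h−p*) = e gives e = 0.827×(0.692 − 0.55800) = 0.11082.
Starting from p₀ = 0.55800; update p ← p + (dp/dt)·Δt with the new parameters.
p: 0.55800 → 0.58150  (Δp = +0.02350)
p: 0.58150 → 0.59469  (Δp = +0.01319)
p: 0.59469 → 0.60169  (Δp = +0.00700)
p: 0.60169 → 0.60529  (Δp = +0.00360)

0.605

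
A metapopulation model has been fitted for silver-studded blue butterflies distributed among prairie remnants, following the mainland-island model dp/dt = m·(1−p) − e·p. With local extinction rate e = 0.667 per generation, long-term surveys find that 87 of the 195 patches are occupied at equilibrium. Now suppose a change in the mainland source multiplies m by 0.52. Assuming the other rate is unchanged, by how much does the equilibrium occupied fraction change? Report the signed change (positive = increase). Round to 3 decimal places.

-0.151

Observed p* = 87/195 = 0.44615.
Balance m(1−p*) = e·p* gives m = e·p*/(1−p*) = 0.667×0.44615/0.55385 = 0.53730.
New p* = m/(m+e) = 0.27940/(0.27940+0.66700) = 0.29522.
Δp* = 0.29522 − 0.44615 = -0.15093.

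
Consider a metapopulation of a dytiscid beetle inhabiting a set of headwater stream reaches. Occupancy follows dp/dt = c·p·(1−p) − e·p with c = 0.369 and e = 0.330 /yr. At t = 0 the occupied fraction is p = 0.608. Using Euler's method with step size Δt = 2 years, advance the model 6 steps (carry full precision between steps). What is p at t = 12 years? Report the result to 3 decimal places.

0.193

Update rule: p ← p + [c·p·(1−p) − e·p]·Δt with Δt = 2.
t = 2: p = 0.60800 + (-0.22539) = 0.38261
t = 4: p = 0.38261 + (-0.07819) = 0.30442
t = 6: p = 0.30442 + (-0.04465) = 0.25977
t = 8: p = 0.25977 + (-0.02954) = 0.23023
t = 10: p = 0.23023 + (-0.02116) = 0.20907
t = 12: p = 0.20907 + (-0.01595) = 0.19312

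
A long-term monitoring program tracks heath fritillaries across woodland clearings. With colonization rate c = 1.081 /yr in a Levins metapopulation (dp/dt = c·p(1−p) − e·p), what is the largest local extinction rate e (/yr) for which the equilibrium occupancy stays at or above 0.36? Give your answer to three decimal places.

1 − e/c ≥ 0.36 ⇒ e ≤ c(1 − 0.36) = 1.081 × 0.6400.
e_max = 0.6918.

0.692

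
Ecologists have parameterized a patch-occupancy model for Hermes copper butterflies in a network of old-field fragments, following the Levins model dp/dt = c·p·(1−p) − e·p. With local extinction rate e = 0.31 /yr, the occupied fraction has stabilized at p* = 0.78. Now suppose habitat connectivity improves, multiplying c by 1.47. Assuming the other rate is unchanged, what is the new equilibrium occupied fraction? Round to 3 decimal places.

Balance c(1−p*) = e gives c = e/(1 − 0.78000) = 0.31/0.22000 = 1.40909.
New p* = 1 − e/c = 1 − 0.31000/2.07136 = 0.85034.

0.850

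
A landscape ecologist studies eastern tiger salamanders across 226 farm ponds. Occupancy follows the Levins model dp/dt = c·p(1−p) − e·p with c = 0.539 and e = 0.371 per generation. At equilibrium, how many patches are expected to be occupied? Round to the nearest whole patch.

70

p* = 1 − e/c = 1 − 0.371/0.539 = 0.3117.
Expected occupied patches = N × p* = 226 × 0.3117 = 70.44 ≈ 70.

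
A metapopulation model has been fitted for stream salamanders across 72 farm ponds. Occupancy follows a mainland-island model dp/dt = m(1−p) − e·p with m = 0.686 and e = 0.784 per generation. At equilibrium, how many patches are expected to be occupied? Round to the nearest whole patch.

34

p* = m/(m+e) = 0.686/1.4700 = 0.4667.
Expected occupied patches = N × p* = 72 × 0.4667 = 33.60 ≈ 34.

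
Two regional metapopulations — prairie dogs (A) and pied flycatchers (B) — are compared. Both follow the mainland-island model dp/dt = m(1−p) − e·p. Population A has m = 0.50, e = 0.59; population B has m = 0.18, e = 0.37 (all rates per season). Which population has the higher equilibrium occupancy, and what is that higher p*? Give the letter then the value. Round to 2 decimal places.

A, 0.46

A: p*_A = m/(m+e) = 0.50/1.0900 = 0.4587.
B: p*_B = 0.18/0.5500 = 0.3273.
A is higher at 0.4587.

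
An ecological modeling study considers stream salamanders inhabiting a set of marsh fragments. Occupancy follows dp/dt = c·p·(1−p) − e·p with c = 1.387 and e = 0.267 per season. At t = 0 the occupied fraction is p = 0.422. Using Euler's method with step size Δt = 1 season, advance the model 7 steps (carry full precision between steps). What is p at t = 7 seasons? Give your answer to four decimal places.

0.8075

Update rule: p ← p + [c·p·(1−p) − e·p]·Δt with Δt = 1.
t = 1: p = 0.42200 + (+0.22564) = 0.64764
t = 2: p = 0.64764 + (+0.14360) = 0.79124
t = 3: p = 0.79124 + (+0.01785) = 0.80908
t = 4: p = 0.80908 + (-0.00178) = 0.80730
t = 5: p = 0.80730 + (+0.00022) = 0.80752
t = 6: p = 0.80752 + (-0.00003) = 0.80750
t = 7: p = 0.80750 + (+0.00000) = 0.80750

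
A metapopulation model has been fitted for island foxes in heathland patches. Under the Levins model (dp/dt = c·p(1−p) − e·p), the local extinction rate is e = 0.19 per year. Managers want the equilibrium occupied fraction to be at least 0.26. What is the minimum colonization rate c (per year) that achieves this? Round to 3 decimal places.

0.257

p* = 1 − e/c ≥ 0.26 requires e/c ≤ 0.7400, i.e. c ≥ e/0.7400.
c_min = 0.19/0.7400 = 0.2568.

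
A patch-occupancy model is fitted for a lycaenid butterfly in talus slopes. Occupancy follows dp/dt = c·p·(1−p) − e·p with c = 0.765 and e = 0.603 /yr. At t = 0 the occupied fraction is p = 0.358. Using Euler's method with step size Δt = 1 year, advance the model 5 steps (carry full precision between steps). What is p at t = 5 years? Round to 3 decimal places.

0.251

Update rule: p ← p + [c·p·(1−p) − e·p]·Δt with Δt = 1.
p: 0.35800 → 0.31795  (Δp = -0.04005)
p: 0.31795 → 0.29212  (Δp = -0.02583)
p: 0.29212 → 0.27416  (Δp = -0.01796)
p: 0.27416 → 0.26108  (Δp = -0.01309)
p: 0.26108 → 0.25123  (Δp = -0.00985)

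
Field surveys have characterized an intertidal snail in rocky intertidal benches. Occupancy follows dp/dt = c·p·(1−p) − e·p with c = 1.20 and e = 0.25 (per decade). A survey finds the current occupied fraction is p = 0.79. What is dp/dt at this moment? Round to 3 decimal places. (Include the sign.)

Colonization term: c·p·(1−p) = 1.20×0.79×0.2100 = 0.19908.
Extinction term: e·p = 0.19750.
dp/dt = 0.19908 − 0.19750 = 0.00158.

0.002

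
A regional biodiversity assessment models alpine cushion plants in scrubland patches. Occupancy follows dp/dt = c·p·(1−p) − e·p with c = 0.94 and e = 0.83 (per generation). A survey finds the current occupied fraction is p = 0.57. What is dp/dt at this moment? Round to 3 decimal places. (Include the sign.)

-0.243

Colonization term: c·p·(1−p) = 0.94×0.57×0.4300 = 0.23039.
Extinction term: e·p = 0.47310.
dp/dt = 0.23039 − 0.47310 = -0.24271.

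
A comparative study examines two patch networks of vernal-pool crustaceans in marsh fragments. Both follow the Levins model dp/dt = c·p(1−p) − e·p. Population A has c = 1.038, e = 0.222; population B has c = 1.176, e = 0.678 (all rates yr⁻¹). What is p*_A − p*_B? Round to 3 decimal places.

A: p*_A = 1 − 0.222/1.038 = 0.7861.
B: p*_B = 1 − 0.678/1.176 = 0.4235.
p*_A − p*_B = 0.7861 − 0.4235 = 0.3627.

0.363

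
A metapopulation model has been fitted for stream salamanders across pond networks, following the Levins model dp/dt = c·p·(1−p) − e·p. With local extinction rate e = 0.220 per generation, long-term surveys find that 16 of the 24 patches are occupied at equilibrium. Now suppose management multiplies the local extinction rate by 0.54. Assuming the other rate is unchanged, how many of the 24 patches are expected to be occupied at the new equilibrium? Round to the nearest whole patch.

20

Observed p* = 16/24 = 0.66667.
Balance c(1−p*) = e gives c = e/(1 − 0.66667) = 0.220/0.33333 = 0.66001.
New p* = 1 − e/c = 1 − 0.11880/0.66001 = 0.82000.
Expected occupied = 24 × 0.82000 = 19.68 ≈ 20.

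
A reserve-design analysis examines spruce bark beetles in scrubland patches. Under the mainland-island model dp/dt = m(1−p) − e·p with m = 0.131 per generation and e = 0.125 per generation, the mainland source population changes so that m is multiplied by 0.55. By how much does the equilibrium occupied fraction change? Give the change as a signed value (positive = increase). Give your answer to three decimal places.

Before: p* = 0.131/(0.131+0.125) = 0.5117.
After: m = 0.07205, e = 0.125; p* = 0.07205/0.1971 = 0.3656.
Δp* = 0.3656 − 0.5117 = -0.1461.

-0.146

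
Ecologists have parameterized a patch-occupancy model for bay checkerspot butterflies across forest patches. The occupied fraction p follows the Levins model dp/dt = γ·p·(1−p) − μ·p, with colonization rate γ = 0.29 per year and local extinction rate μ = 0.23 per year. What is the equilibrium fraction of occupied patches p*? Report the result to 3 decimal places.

0.207

Setting dp/dt = 0 and dividing through by p* gives γ·(1−p*) = μ.
So p* = 1 − μ/γ = 1 − 0.23/0.29 = 1 − 0.7931 = 0.2069.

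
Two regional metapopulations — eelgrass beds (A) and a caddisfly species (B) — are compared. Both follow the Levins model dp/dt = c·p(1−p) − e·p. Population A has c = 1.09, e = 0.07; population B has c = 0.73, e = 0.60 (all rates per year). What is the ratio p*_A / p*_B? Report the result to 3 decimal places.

5.255

A: p*_A = 1 − 0.07/1.09 = 0.9358.
B: p*_B = 1 − 0.60/0.73 = 0.1781.
p*_A / p*_B = 0.9358/0.1781 = 5.2548.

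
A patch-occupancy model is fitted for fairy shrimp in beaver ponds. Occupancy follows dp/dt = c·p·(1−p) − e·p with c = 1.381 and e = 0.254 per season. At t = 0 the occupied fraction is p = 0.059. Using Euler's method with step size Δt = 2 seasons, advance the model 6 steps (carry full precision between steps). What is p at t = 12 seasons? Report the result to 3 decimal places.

Update rule: p ← p + [c·p·(1−p) − e·p]·Δt with Δt = 2.
step 1: Δp = +0.12337, p = 0.18237
step 2: Δp = +0.31920, p = 0.50157
step 3: Δp = +0.43569, p = 0.93727
step 4: Δp = -0.31374, p = 0.62353
step 5: Δp = +0.33160, p = 0.95513
step 6: Δp = -0.36683, p = 0.58830

0.588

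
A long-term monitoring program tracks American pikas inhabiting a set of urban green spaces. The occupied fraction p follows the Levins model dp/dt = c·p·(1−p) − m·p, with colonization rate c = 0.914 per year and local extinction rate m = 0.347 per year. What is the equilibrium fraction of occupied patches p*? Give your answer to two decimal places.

0.62

At equilibrium, colonization balances extinction: c·p*·(1−p*) = m·p*.
So p* = 1 − m/c = 1 − 0.347/0.914 = 1 − 0.3796 = 0.6204.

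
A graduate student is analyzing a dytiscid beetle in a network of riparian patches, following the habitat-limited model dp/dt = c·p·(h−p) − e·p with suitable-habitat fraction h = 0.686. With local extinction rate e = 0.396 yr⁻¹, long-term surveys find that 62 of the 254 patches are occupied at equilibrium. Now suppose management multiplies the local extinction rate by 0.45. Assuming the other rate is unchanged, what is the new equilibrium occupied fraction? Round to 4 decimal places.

0.4871

Observed p* = 62/254 = 0.24409.
Balance c(h−p*) = e gives c = e/(0.686 − 0.24409) = 0.396/0.44191 = 0.89611.
New p* = 0.686 − e/c = 0.686 − 0.17820/0.89611 = 0.48714.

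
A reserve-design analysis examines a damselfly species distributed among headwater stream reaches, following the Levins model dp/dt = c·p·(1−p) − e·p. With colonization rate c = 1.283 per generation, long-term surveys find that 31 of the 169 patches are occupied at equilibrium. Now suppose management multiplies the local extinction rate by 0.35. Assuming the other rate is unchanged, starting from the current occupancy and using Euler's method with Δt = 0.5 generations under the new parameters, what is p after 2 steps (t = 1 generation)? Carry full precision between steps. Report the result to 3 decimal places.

0.320

Observed p* = 31/169 = 0.18343.
Balance c(1−p*) = e gives e = 1.283×(1 − 0.18343) = 1.04766.
Starting from p₀ = 0.18343; update p ← p + (dp/dt)·Δt with the new parameters.
  1  |  dp/dt·Δt = +0.062456  |  p_1 = 0.245888
  2  |  dp/dt·Δt = +0.073870  |  p_2 = 0.319759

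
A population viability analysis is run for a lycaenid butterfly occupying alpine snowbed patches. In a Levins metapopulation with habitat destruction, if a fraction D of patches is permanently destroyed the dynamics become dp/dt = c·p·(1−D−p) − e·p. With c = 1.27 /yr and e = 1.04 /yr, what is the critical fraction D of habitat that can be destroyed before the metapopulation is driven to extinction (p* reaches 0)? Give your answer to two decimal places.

0.18

The nontrivial equilibrium is p* = (1−D) − e/c; extinction occurs when this hits zero.
So D_crit = 1 − e/c = 1 − 1.04/1.27 = 1 − 0.8189 = 0.1811.
Note this equals the original equilibrium occupancy — the Levins extinction-debt result.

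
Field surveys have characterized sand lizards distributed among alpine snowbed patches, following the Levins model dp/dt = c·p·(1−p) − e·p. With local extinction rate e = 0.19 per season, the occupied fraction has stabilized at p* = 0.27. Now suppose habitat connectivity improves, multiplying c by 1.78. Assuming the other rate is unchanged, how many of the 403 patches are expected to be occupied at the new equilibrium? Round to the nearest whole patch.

Balance c(1−p*) = e gives c = e/(1 − 0.27000) = 0.19/0.73000 = 0.26027.
New p* = 1 − e/c = 1 − 0.19000/0.46328 = 0.58988.
Expected occupied = 403 × 0.58988 = 237.72 ≈ 238.

238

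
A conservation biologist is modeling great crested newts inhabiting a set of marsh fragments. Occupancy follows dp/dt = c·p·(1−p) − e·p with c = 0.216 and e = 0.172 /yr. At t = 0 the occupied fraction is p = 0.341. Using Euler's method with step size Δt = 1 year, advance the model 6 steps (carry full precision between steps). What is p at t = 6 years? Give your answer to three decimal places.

Update rule: p ← p + [c·p·(1−p) − e·p]·Δt with Δt = 1.
p: 0.34100 → 0.33089  (Δp = -0.01011)
p: 0.33089 → 0.32180  (Δp = -0.00909)
p: 0.32180 → 0.31359  (Δp = -0.00821)
p: 0.31359 → 0.30615  (Δp = -0.00744)
p: 0.30615 → 0.29937  (Δp = -0.00677)
p: 0.29937 → 0.29319  (Δp = -0.00619)

0.293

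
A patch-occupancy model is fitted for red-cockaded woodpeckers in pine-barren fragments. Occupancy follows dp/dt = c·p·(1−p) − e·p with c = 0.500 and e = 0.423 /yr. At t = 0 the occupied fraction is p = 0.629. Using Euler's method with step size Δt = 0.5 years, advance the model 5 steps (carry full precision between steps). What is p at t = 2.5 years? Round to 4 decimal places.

Update rule: p ← p + [c·p·(1−p) − e·p]·Δt with Δt = 0.5.
step 1: Δp = -0.07469, p = 0.55431
step 2: Δp = -0.05547, p = 0.49883
step 3: Δp = -0.04300, p = 0.45583
step 4: Δp = -0.03440, p = 0.42143
step 5: Δp = -0.02818, p = 0.39326

0.3933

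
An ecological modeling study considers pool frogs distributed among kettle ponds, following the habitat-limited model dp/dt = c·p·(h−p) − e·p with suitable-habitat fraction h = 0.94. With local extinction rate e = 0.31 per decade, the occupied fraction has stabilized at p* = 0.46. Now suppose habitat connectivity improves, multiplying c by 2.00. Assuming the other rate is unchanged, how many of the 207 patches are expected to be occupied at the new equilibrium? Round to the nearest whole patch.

145

Balance c(h−p*) = e gives c = e/(0.94 − 0.46000) = 0.31/0.48000 = 0.64583.
New p* = 0.94 − e/c = 0.94 − 0.31000/1.29166 = 0.70000.
Expected occupied = 207 × 0.70000 = 144.90 ≈ 145.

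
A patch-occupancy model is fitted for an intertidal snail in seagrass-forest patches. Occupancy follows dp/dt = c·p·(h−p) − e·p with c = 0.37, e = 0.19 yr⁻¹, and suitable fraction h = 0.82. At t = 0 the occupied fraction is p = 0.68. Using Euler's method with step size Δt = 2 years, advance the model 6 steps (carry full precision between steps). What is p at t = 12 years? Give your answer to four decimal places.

Update rule: p ← p + [c·p·(h−p) − e·p]·Δt with Δt = 2.
t = 2: p = 0.68000 + (-0.18795) = 0.49205
t = 4: p = 0.49205 + (-0.06757) = 0.42448
t = 6: p = 0.42448 + (-0.03706) = 0.38742
t = 8: p = 0.38742 + (-0.02320) = 0.36422
t = 10: p = 0.36422 + (-0.01556) = 0.34866
t = 12: p = 0.34866 + (-0.01088) = 0.33778

0.3378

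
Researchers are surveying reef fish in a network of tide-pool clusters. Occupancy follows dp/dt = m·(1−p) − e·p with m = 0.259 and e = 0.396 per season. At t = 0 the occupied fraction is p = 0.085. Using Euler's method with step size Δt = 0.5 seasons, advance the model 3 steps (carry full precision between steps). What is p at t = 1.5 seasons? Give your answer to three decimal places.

Update rule: p ← p + [m·(1−p) − e·p]·Δt with Δt = 0.5.
p: 0.08500 → 0.18666  (Δp = +0.10166)
p: 0.18666 → 0.25503  (Δp = +0.06837)
p: 0.25503 → 0.30101  (Δp = +0.04598)

0.301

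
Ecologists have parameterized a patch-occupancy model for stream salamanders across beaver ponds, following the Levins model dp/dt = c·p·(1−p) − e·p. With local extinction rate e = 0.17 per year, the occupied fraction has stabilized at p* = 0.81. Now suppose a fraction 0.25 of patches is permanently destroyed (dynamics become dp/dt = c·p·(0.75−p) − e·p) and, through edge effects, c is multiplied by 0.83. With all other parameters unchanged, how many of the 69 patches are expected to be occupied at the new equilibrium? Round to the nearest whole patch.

36

Balance c(1−p*) = e gives c = e/(1 − 0.81000) = 0.17/0.19000 = 0.89474.
New p* = 0.75 − e/c = 0.75 − 0.17000/0.74263 = 0.52108.
Expected occupied = 69 × 0.52108 = 35.95 ≈ 36.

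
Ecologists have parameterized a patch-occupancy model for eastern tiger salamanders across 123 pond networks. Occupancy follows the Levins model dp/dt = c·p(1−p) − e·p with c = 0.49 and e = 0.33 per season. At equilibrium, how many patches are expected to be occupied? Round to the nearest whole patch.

p* = 1 − e/c = 1 − 0.33/0.49 = 0.3265.
Expected occupied patches = N × p* = 123 × 0.3265 = 40.16 ≈ 40.

40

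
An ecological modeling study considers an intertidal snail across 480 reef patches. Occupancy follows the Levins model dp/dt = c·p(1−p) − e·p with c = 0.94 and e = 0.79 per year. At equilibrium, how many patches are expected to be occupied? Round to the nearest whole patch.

77

p* = 1 − e/c = 1 − 0.79/0.94 = 0.1596.
Expected occupied patches = N × p* = 480 × 0.1596 = 76.60 ≈ 77.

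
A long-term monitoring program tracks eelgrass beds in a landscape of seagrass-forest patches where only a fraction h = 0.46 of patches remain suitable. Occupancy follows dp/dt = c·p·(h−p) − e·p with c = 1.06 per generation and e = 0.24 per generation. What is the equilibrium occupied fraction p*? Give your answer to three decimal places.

Setting dp/dt = 0 and dividing by p* gives c·(h−p*) = e.
So p* = h − e/c = 0.46 − 0.24/1.06 = 0.46 − 0.2264 = 0.2336.

0.234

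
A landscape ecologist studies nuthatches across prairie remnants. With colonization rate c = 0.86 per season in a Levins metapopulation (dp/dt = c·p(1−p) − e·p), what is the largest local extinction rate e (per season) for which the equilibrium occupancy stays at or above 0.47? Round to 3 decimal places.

0.456

1 − e/c ≥ 0.47 ⇒ e ≤ c(1 − 0.47) = 0.86 × 0.5300.
e_max = 0.4558.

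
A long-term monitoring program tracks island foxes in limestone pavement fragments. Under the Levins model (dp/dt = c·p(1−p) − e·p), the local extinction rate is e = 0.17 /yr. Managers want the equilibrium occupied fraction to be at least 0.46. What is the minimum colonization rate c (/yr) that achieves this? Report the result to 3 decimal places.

0.315

p* = 1 − e/c ≥ 0.46 requires e/c ≤ 0.5400, i.e. c ≥ e/0.5400.
c_min = 0.17/0.5400 = 0.3148.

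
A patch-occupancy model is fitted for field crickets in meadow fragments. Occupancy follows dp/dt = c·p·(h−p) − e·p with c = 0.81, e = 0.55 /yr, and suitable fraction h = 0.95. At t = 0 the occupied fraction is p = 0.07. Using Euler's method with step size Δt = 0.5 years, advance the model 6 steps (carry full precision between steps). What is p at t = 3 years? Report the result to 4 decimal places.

0.1082

Update rule: p ← p + [c·p·(h−p) − e·p]·Δt with Δt = 0.5.
p: 0.07000 → 0.07570  (Δp = +0.00570)
p: 0.07570 → 0.08169  (Δp = +0.00599)
p: 0.08169 → 0.08795  (Δp = +0.00626)
p: 0.08795 → 0.09447  (Δp = +0.00652)
p: 0.09447 → 0.10122  (Δp = +0.00675)
p: 0.10122 → 0.10818  (Δp = +0.00696)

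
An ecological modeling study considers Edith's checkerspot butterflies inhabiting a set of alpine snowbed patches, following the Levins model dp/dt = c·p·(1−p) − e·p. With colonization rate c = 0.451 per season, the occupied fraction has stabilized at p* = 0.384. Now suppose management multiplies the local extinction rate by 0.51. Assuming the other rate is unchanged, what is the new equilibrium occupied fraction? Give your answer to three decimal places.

0.686

Balance c(1−p*) = e gives e = 0.451×(1 − 0.38400) = 0.27782.
New p* = 1 − e/c = 1 − 0.14169/0.45100 = 0.68583.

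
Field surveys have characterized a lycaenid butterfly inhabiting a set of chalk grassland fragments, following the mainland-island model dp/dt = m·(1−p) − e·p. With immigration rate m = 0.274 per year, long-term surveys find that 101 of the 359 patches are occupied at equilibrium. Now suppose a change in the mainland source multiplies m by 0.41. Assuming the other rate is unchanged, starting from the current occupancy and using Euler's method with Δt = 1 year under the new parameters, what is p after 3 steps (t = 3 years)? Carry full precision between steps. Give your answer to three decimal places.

0.139

Observed p* = 101/359 = 0.28134.
Balance m(1−p*) = e·p* gives e = m(1−p*)/p* = 0.274×0.71866/0.28134 = 0.69992.
Starting from p₀ = 0.28134; update p ← p + (dp/dt)·Δt with the new parameters.
p: 0.28134 → 0.16516  (Δp = -0.11618)
p: 0.16516 → 0.14335  (Δp = -0.02181)
p: 0.14335 → 0.13925  (Δp = -0.00409)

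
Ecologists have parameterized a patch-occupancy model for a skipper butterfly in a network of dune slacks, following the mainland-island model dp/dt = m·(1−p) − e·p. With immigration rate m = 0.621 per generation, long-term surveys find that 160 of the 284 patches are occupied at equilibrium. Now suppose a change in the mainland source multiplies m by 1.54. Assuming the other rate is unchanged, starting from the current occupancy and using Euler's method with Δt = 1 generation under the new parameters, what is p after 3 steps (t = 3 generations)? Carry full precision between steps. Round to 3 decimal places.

Observed p* = 160/284 = 0.56338.
Balance m(1−p*) = e·p* gives e = m(1−p*)/p* = 0.621×0.43662/0.56338 = 0.48127.
Starting from p₀ = 0.56338; update p ← p + (dp/dt)·Δt with the new parameters.
p: 0.56338 → 0.70980  (Δp = +0.14642)
p: 0.70980 → 0.64572  (Δp = -0.06407)
p: 0.64572 → 0.67376  (Δp = +0.02804)

0.674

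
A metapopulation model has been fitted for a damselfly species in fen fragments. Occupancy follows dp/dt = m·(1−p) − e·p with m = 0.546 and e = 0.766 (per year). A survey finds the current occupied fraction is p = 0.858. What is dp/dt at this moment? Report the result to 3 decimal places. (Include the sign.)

Colonization term: m·(1−p) = 0.546×0.1420 = 0.07753.
Extinction term: e·p = 0.65723.
dp/dt = 0.07753 − 0.65723 = -0.57970.

-0.580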